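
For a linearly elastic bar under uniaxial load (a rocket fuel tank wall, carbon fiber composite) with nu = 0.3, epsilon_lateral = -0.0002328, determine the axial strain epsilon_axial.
Model: a linearly elastic bar under uniaxial load, so epsilon_lateral = -nu·epsilon_axial.
Solve for epsilon_axial: epsilon_axial = -epsilon_lateral / nu.
Substitute:
  epsilon_axial = -(-0.0002328) / 0.3
  epsilon_axial = 0.000776
Final answer: epsilon_axial = 0.000776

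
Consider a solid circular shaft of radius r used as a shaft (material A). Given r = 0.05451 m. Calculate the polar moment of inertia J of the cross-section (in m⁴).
Model: a solid circular shaft of radius r, so J = (π·r^4) / 2.
Substitute:
  J = (π × 0.05451^4) / 2
  J = 1.387 × 10⁻⁵ m⁴
Final answer: J = 1.387 × 10⁻⁵ m⁴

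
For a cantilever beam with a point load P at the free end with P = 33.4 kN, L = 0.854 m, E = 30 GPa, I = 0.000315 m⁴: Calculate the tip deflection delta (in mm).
Model: a cantilever beam with a point load P at the free end, so delta = (P·L^3) / (3·E·I).
Convert to SI units:
  P = 33.4 kN = 33400 N
  E = 30 GPa = 3 × 10¹⁰ Pa
Substitute:
  delta = (33400 × 0.854^3) / (3 × (3 × 10¹⁰) × 0.000315)
  delta = 0.0007338 m
Convert: delta = 0.0007338 m = 0.7338 mm
Final answer: delta = 0.7338 mm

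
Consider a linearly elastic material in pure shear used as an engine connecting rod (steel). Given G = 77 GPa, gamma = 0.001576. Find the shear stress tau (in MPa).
Model: a linearly elastic material in pure shear, so tau = G·gamma.
Convert to SI units:
  G = 77 GPa = 7.7 × 10¹⁰ Pa
Substitute:
  tau = (7.7 × 10¹⁰) × 0.001576
  tau = 1.214 × 10⁸ Pa
Convert: tau = 1.214 × 10⁸ Pa = 121.4 MPa
Final answer: tau = 121.4 MPa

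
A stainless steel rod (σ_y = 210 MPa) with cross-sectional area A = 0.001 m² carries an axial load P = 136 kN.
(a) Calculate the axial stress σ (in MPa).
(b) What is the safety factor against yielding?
(a) Axial stress σ = P/A. Convert P = 136 kN = 136000 N.
  σ = 136000 / 0.001 = 1.36 × 10⁸ Pa = 136 MPa
(b) Safety factor SF = σ_y/σ = 210 / 136 = 1.544
Final answer: (a) σ = 136 MPa, (b) SF = 1.544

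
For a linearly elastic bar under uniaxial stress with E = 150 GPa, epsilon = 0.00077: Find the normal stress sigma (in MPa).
Model: a linearly elastic bar under uniaxial stress, so sigma = E·epsilon.
Convert to SI units:
  E = 150 GPa = 1.5 × 10¹¹ Pa
Substitute:
  sigma = (1.5 × 10¹¹) × 0.00077
  sigma = 1.155 × 10⁸ Pa
Convert: sigma = 1.155 × 10⁸ Pa = 115.5 MPa
Final answer: sigma = 115.5 MPa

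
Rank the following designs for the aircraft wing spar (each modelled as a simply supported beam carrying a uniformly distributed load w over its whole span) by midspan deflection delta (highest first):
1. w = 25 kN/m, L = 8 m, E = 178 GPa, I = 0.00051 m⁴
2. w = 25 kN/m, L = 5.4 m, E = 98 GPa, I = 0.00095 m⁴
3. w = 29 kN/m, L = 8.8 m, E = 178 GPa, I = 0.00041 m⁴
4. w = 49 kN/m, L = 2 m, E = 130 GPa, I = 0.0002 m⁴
Model: a simply supported beam carrying a uniformly distributed load w over its whole span, so delta = (5·w·L^4) / (384·E·I) (SI units).
  Case 1: delta = (5 × 25000 × 8^4) / (384 × (1.78 × 10¹¹) × 0.00051) = 0.01469 m = 14.69 mm
  Case 2: delta = (5 × 25000 × 5.4^4) / (384 × (9.8 × 10¹⁰) × 0.00095) = 0.002973 m = 2.973 mm
  Case 3: delta = (5 × 29000 × 8.8^4) / (384 × (1.78 × 10¹¹) × 0.00041) = 0.03103 m = 31.03 mm
  Case 4: delta = (5 × 49000 × 2^4) / (384 × (1.3 × 10¹¹) × 0.0002) = 0.0003926 m = 0.3926 mm
Ordering: 31.03 mm (case 3) > 14.69 mm (case 1) > 2.973 mm (case 2) > 0.3926 mm (case 4)
Final answer: 3, 1, 2, 4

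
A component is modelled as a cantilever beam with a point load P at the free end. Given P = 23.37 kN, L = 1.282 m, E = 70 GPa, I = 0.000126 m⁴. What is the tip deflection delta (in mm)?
Model: a cantilever beam with a point load P at the free end, so delta = (P·L^3) / (3·E·I).
Convert to SI units:
  P = 23.37 kN = 23370 N
  E = 70 GPa = 7 × 10¹⁰ Pa
Substitute:
  delta = (23370 × 1.282^3) / (3 × (7 × 10¹⁰) × 0.000126)
  delta = 0.001861 m
Convert: delta = 0.001861 m = 1.861 mm
Final answer: delta = 1.861 mm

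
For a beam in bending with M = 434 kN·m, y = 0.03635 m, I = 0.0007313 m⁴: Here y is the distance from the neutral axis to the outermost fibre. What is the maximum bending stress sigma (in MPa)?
Model: a beam in bending, so sigma = (M·y) / I.
Convert to SI units:
  M = 434 kN·m = 434000 N·m
Substitute:
  sigma = (434000 × 0.03635) / 0.0007313
  sigma = 2.157 × 10⁷ Pa
Convert: sigma = 2.157 × 10⁷ Pa = 21.57 MPa
Final answer: sigma = 21.57 MPa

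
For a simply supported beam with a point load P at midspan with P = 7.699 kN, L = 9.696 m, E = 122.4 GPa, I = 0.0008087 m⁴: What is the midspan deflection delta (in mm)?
Model: a simply supported beam with a point load P at midspan, so delta = (P·L^3) / (48·E·I).
Convert to SI units:
  P = 7.699 kN = 7699 N
  E = 122.4 GPa = 1.224 × 10¹¹ Pa
Substitute:
  delta = (7699 × 9.696^3) / (48 × (1.224 × 10¹¹) × 0.0008087)
  delta = 0.001477 m
Convert: delta = 0.001477 m = 1.477 mm
Final answer: delta = 1.477 mm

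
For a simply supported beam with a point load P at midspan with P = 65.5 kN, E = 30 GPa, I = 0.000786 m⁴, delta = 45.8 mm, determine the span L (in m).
Model: a simply supported beam with a point load P at midspan, so delta = (P·L^3) / (48·E·I).
Solve for L: L = ((48·delta·E·I) / P)^(1/3).
Convert to SI units:
  P = 65.5 kN = 65500 N
  E = 30 GPa = 3 × 10¹⁰ Pa
  delta = 45.8 mm = 0.0458 m
Substitute:
  L = ((48 × 0.0458 × (3 × 10¹⁰) × 0.000786) / 65500)^(1/3)
  L = 9.25 m
Final answer: L = 9.25 m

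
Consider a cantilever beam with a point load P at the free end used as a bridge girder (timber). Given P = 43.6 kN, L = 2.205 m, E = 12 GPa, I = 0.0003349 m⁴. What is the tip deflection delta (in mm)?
Model: a cantilever beam with a point load P at the free end, so delta = (P·L^3) / (3·E·I).
Convert to SI units:
  P = 43.6 kN = 43600 N
  E = 12 GPa = 1.2 × 10¹⁰ Pa
Substitute:
  delta = (43600 × 2.205^3) / (3 × (1.2 × 10¹⁰) × 0.0003349)
  delta = 0.03877 m
Convert: delta = 0.03877 m = 38.77 mm
Final answer: delta = 38.77 mm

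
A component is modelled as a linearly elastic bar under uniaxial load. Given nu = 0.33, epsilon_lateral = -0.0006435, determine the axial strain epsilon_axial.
Model: a linearly elastic bar under uniaxial load, so epsilon_lateral = -nu·epsilon_axial.
Solve for epsilon_axial: epsilon_axial = -epsilon_lateral / nu.
Substitute:
  epsilon_axial = -(-0.0006435) / 0.33
  epsilon_axial = 0.00195
Final answer: epsilon_axial = 0.00195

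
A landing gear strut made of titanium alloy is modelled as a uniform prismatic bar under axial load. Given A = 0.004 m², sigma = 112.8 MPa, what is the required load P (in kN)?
Model: a uniform prismatic bar under axial load, so sigma = P / A.
Solve for P: P = sigma·A.
Convert to SI units:
  sigma = 112.8 MPa = 1.128 × 10⁸ Pa
Substitute:
  P = (1.128 × 10⁸) × 0.004
  P = 451200 N
Convert: P = 451200 N = 451.2 kN
Final answer: P = 451.2 kN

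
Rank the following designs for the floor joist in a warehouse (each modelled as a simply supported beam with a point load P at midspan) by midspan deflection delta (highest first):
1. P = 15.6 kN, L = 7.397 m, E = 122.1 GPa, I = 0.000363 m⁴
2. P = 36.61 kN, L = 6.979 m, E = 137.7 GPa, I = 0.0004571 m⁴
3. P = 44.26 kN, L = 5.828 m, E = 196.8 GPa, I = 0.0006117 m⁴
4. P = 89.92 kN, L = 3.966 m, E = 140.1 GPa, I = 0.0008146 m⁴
Model: a simply supported beam with a point load P at midspan, so delta = (P·L^3) / (48·E·I) (SI units).
  Case 1: delta = (15600 × 7.397^3) / (48 × (1.221 × 10¹¹) × 0.000363) = 0.002968 m = 2.968 mm
  Case 2: delta = (36610 × 6.979^3) / (48 × (1.377 × 10¹¹) × 0.0004571) = 0.004119 m = 4.119 mm
  Case 3: delta = (44260 × 5.828^3) / (48 × (1.968 × 10¹¹) × 0.0006117) = 0.001516 m = 1.516 mm
  Case 4: delta = (89920 × 3.966^3) / (48 × (1.401 × 10¹¹) × 0.0008146) = 0.001024 m = 1.024 mm
Ordering: 4.119 mm (case 2) > 2.968 mm (case 1) > 1.516 mm (case 3) > 1.024 mm (case 4)
Final answer: 2, 1, 3, 4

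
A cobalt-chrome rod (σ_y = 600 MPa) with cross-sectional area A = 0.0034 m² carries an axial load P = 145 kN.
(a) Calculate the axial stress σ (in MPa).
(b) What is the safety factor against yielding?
(a) Axial stress σ = P/A. Convert P = 145 kN = 145000 N.
  σ = 145000 / 0.0034 = 4.265 × 10⁷ Pa = 42.65 MPa
(b) Safety factor SF = σ_y/σ = 600 / 42.65 = 14.07
Final answer: (a) σ = 42.65 MPa, (b) SF = 14.07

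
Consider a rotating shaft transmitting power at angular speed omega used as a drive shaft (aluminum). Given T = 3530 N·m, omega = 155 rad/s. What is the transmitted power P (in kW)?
Model: a rotating shaft transmitting power at angular speed omega, so P = T·omega.
Substitute:
  P = 3530 × 155
  P = 547200 W
Convert: P = 547200 W = 547.2 kW
Final answer: P = 547.2 kW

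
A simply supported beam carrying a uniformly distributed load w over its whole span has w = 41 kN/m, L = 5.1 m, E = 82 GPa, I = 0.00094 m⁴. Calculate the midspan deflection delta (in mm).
Model: a simply supported beam carrying a uniformly distributed load w over its whole span, so delta = (5·w·L^4) / (384·E·I).
Convert to SI units:
  w = 41 kN/m = 41000 N/m
  E = 82 GPa = 8.2 × 10¹⁰ Pa
Substitute:
  delta = (5 × 41000 × 5.1^4) / (384 × (8.2 × 10¹⁰) × 0.00094)
  delta = 0.004686 m
Convert: delta = 0.004686 m = 4.686 mm
Final answer: delta = 4.686 mm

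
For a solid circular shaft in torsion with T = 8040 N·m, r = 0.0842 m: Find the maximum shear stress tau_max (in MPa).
Model: a solid circular shaft in torsion, so tau_max = (2·T) / (π·r^3).
Substitute:
  tau_max = (2 × 8040) / (π × 0.0842^3)
  tau_max = 8.574 × 10⁶ Pa
Convert: tau_max = 8.574 × 10⁶ Pa = 8.574 MPa
Final answer: tau_max = 8.574 MPa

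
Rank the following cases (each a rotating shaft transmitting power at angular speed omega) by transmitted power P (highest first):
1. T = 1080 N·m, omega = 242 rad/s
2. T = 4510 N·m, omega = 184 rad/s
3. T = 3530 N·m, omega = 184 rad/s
Model: a rotating shaft transmitting power at angular speed omega, so P = T·omega (SI units).
  Case 1: P = 1080 × 242 = 261400 W = 261.4 kW
  Case 2: P = 4510 × 184 = 829800 W = 829.8 kW
  Case 3: P = 3530 × 184 = 649500 W = 649.5 kW
Ordering: 829.8 kW (case 2) > 649.5 kW (case 3) > 261.4 kW (case 1)
Final answer: 2, 3, 1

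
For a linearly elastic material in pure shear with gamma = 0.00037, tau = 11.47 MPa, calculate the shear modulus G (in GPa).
Model: a linearly elastic material in pure shear, so tau = G·gamma.
Solve for G: G = tau / gamma.
Convert to SI units:
  tau = 11.47 MPa = 1.147 × 10⁷ Pa
Substitute:
  G = (1.147 × 10⁷) / 0.00037
  G = 3.1 × 10¹⁰ Pa
Convert: G = 3.1 × 10¹⁰ Pa = 31 GPa
Final answer: G = 31 GPa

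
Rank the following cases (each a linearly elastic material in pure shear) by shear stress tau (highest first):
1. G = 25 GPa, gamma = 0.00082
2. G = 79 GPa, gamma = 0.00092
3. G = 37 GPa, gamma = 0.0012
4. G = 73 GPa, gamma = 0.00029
Model: a linearly elastic material in pure shear, so tau = G·gamma (SI units).
  Case 1: tau = (2.5 × 10¹⁰) × 0.00082 = 2.05 × 10⁷ Pa = 20.5 MPa
  Case 2: tau = (7.9 × 10¹⁰) × 0.00092 = 7.268 × 10⁷ Pa = 72.68 MPa
  Case 3: tau = (3.7 × 10¹⁰) × 0.0012 = 4.44 × 10⁷ Pa = 44.4 MPa
  Case 4: tau = (7.3 × 10¹⁰) × 0.00029 = 2.117 × 10⁷ Pa = 21.17 MPa
Ordering: 72.68 MPa (case 2) > 44.4 MPa (case 3) > 21.17 MPa (case 4) > 20.5 MPa (case 1)
Final answer: 2, 3, 4, 1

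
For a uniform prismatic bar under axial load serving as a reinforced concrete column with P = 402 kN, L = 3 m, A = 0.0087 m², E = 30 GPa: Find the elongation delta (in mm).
Model: a uniform prismatic bar under axial load, so delta = (P·L) / (A·E).
Convert to SI units:
  P = 402 kN = 402000 N
  E = 30 GPa = 3 × 10¹⁰ Pa
Substitute:
  delta = (402000 × 3) / (0.0087 × (3 × 10¹⁰))
  delta = 0.004621 m
Convert: delta = 0.004621 m = 4.621 mm
Final answer: delta = 4.621 mm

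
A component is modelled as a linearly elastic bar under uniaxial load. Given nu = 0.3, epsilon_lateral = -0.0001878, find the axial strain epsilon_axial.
Model: a linearly elastic bar under uniaxial load, so epsilon_lateral = -nu·epsilon_axial.
Solve for epsilon_axial: epsilon_axial = -epsilon_lateral / nu.
Substitute:
  epsilon_axial = -(-0.0001878) / 0.3
  epsilon_axial = 0.000626
Final answer: epsilon_axial = 0.000626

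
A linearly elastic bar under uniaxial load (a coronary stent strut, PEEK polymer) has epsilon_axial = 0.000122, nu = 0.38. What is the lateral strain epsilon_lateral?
Model: a linearly elastic bar under uniaxial load, so epsilon_lateral = -nu·epsilon_axial.
Substitute:
  epsilon_lateral = -(0.38 × 0.000122)
  epsilon_lateral = -4.636 × 10⁻⁵
Final answer: epsilon_lateral = -4.636 × 10⁻⁵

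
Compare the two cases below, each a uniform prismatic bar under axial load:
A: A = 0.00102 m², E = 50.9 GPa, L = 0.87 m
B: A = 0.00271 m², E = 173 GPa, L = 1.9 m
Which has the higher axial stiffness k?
Model: a uniform prismatic bar under axial load, so k = (A·E) / L (SI units).
  A: k = (0.00102 × (5.09 × 10¹⁰)) / 0.87 = 5.968 × 10⁷ N/m = 59.68 MN/m
  B: k = (0.00271 × (1.73 × 10¹¹)) / 1.9 = 2.468 × 10⁸ N/m = 246.8 MN/m
246.8 MN/m > 59.68 MN/m, so B is larger.
Final answer: B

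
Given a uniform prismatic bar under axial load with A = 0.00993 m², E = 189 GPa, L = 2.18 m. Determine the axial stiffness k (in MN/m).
Model: a uniform prismatic bar under axial load, so k = (A·E) / L.
Convert to SI units:
  E = 189 GPa = 1.89 × 10¹¹ Pa
Substitute:
  k = (0.00993 × (1.89 × 10¹¹)) / 2.18
  k = 8.609 × 10⁸ N/m
Convert: k = 8.609 × 10⁸ N/m = 860.9 MN/m
Final answer: k = 860.9 MN/m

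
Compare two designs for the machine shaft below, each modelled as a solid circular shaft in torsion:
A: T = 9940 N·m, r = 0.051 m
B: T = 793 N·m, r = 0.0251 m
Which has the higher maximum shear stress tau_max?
Model: a solid circular shaft in torsion, so tau_max = (2·T) / (π·r^3) (SI units).
  A: tau_max = (2 × 9940) / (π × 0.051^3) = 4.77 × 10⁷ Pa = 47.7 MPa
  B: tau_max = (2 × 793) / (π × 0.0251^3) = 3.193 × 10⁷ Pa = 31.93 MPa
47.7 MPa > 31.93 MPa, so A is larger.
Final answer: A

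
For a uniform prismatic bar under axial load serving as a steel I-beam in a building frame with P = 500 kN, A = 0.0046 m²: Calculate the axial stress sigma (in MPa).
Model: a uniform prismatic bar under axial load, so sigma = P / A.
Convert to SI units:
  P = 500 kN = 500000 N
Substitute:
  sigma = 500000 / 0.0046
  sigma = 1.087 × 10⁸ Pa
Convert: sigma = 1.087 × 10⁸ Pa = 108.7 MPa
Final answer: sigma = 108.7 MPa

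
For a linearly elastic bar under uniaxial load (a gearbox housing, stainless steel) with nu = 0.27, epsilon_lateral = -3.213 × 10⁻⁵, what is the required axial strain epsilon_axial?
Model: a linearly elastic bar under uniaxial load, so epsilon_lateral = -nu·epsilon_axial.
Solve for epsilon_axial: epsilon_axial = -epsilon_lateral / nu.
Substitute:
  epsilon_axial = -(-3.213 × 10⁻⁵) / 0.27
  epsilon_axial = 0.000119
Final answer: epsilon_axial = 0.000119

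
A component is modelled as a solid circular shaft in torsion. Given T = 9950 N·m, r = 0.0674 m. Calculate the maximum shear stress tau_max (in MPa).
Model: a solid circular shaft in torsion, so tau_max = (2·T) / (π·r^3).
Substitute:
  tau_max = (2 × 9950) / (π × 0.0674^3)
  tau_max = 2.069 × 10⁷ Pa
Convert: tau_max = 2.069 × 10⁷ Pa = 20.69 MPa
Final answer: tau_max = 20.69 MPa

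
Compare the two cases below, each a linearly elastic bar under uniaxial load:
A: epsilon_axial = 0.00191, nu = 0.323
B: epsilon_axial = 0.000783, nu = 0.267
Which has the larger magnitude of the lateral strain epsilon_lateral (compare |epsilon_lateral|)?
Model: a linearly elastic bar under uniaxial load, so epsilon_lateral = -nu·epsilon_axial (SI units).
  A: epsilon_lateral = -(0.323 × 0.00191) = -0.0006169
  B: epsilon_lateral = -(0.267 × 0.000783) = -0.0002091
|epsilon_lateral|: A = 0.0006169, B = 0.0002091, so A is larger in magnitude.
Final answer: A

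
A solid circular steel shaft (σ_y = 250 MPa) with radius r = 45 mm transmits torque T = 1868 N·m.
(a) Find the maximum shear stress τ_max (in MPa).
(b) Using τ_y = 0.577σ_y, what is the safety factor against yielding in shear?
(a) For a solid circular shaft, τ_max = T·r/J with J = π·r^4/2, i.e. τ_max = 2·T / (π·r^3). Convert r = 45 mm = 0.045 m.
  τ_max = (2 × 1868) / (π × 0.045^3) = 1.305 × 10⁷ Pa = 13.05 MPa
(b) τ_y = 0.577 × 250 = 144.25 MPa
  SF = τ_y/τ_max = 144.25 / 13.05 = 11.05
Final answer: (a) τ_max = 13.05 MPa, (b) SF = 11.05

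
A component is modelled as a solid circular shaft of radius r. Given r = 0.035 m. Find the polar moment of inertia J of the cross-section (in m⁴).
Model: a solid circular shaft of radius r, so J = (π·r^4) / 2.
Substitute:
  J = (π × 0.035^4) / 2
  J = 2.357 × 10⁻⁶ m⁴
Final answer: J = 2.357 × 10⁻⁶ m⁴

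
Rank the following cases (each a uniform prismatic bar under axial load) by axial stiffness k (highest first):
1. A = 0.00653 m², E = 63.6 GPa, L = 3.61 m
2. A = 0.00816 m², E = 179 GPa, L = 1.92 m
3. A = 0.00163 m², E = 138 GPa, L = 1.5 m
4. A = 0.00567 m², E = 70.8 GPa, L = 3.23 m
Model: a uniform prismatic bar under axial load, so k = (A·E) / L (SI units).
  Case 1: k = (0.00653 × (6.36 × 10¹⁰)) / 3.61 = 1.15 × 10⁸ N/m = 115 MN/m
  Case 2: k = (0.00816 × (1.79 × 10¹¹)) / 1.92 = 7.608 × 10⁸ N/m = 760.8 MN/m
  Case 3: k = (0.00163 × (1.38 × 10¹¹)) / 1.5 = 1.5 × 10⁸ N/m = 150 MN/m
  Case 4: k = (0.00567 × (7.08 × 10¹⁰)) / 3.23 = 1.243 × 10⁸ N/m = 124.3 MN/m
Ordering: 760.8 MN/m (case 2) > 150 MN/m (case 3) > 124.3 MN/m (case 4) > 115 MN/m (case 1)
Final answer: 2, 3, 4, 1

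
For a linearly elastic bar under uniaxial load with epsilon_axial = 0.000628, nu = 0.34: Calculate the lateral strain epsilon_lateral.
Model: a linearly elastic bar under uniaxial load, so epsilon_lateral = -nu·epsilon_axial.
Substitute:
  epsilon_lateral = -(0.34 × 0.000628)
  epsilon_lateral = -0.0002135
Final answer: epsilon_lateral = -0.0002135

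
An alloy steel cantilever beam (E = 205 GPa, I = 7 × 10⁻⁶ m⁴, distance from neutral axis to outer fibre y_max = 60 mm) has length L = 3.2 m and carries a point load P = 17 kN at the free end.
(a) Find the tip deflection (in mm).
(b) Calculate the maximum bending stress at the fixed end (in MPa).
(a) Tip deflection of a cantilever with an end point load: δ = P·L^3 / (3·E·I). Convert P = 17 kN = 17000 N, E = 205 GPa = 2.05 × 10¹¹ Pa.
  δ = (17000 × 3.2^3) / (3 × (2.05 × 10¹¹) × (7 × 10⁻⁶)) = 0.1294 m = 129.4 mm
(b) Maximum bending moment at the fixed end: M = P·L = 17000 × 3.2 = 54400 N·m. Convert y_max = 60 mm = 0.06 m.
  σ = M·y_max / I = (54400 × 0.06) / (7 × 10⁻⁶) = 4.663 × 10⁸ Pa = 466.3 MPa
Final answer: (a) δ = 129.4 mm, (b) σ = 466.3 MPa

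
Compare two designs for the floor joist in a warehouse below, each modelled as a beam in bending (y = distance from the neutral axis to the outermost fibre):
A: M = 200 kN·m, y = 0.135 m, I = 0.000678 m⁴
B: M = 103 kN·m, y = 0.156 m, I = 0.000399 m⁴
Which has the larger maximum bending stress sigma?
Model: a beam in bending (y = distance from the neutral axis to the outermost fibre), so sigma = (M·y) / I (SI units).
  A: sigma = (200000 × 0.135) / 0.000678 = 3.982 × 10⁷ Pa = 39.82 MPa
  B: sigma = (103000 × 0.156) / 0.000399 = 4.027 × 10⁷ Pa = 40.27 MPa
40.27 MPa > 39.82 MPa, so B is larger.
Final answer: B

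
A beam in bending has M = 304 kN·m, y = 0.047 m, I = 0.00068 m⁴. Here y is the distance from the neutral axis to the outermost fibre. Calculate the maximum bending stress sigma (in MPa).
Model: a beam in bending, so sigma = (M·y) / I.
Convert to SI units:
  M = 304 kN·m = 304000 N·m
Substitute:
  sigma = (304000 × 0.047) / 0.00068
  sigma = 2.101 × 10⁷ Pa
Convert: sigma = 2.101 × 10⁷ Pa = 21.01 MPa
Final answer: sigma = 21.01 MPa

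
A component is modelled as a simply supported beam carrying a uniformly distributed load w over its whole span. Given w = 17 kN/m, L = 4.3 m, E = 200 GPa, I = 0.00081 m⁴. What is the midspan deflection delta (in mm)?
Model: a simply supported beam carrying a uniformly distributed load w over its whole span, so delta = (5·w·L^4) / (384·E·I).
Convert to SI units:
  w = 17 kN/m = 17000 N/m
  E = 200 GPa = 2 × 10¹¹ Pa
Substitute:
  delta = (5 × 17000 × 4.3^4) / (384 × (2 × 10¹¹) × 0.00081)
  delta = 0.0004671 m
Convert: delta = 0.0004671 m = 0.4671 mm
Final answer: delta = 0.4671 mm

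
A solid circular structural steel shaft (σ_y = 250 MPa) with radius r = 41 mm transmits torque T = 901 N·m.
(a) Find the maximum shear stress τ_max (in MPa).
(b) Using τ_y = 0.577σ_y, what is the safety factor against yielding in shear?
(a) For a solid circular shaft, τ_max = T·r/J with J = π·r^4/2, i.e. τ_max = 2·T / (π·r^3). Convert r = 41 mm = 0.041 m.
  τ_max = (2 × 901) / (π × 0.041^3) = 8.322 × 10⁶ Pa = 8.322 MPa
(b) τ_y = 0.577 × 250 = 144.25 MPa
  SF = τ_y/τ_max = 144.25 / 8.322 = 17.33
Final answer: (a) τ_max = 8.322 MPa, (b) SF = 17.33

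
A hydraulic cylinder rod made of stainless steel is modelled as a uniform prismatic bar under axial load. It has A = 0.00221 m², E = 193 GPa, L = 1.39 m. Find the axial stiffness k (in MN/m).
Model: a uniform prismatic bar under axial load, so k = (A·E) / L.
Convert to SI units:
  E = 193 GPa = 1.93 × 10¹¹ Pa
Substitute:
  k = (0.00221 × (1.93 × 10¹¹)) / 1.39
  k = 3.069 × 10⁸ N/m
Convert: k = 3.069 × 10⁸ N/m = 306.9 MN/m
Final answer: k = 306.9 MN/m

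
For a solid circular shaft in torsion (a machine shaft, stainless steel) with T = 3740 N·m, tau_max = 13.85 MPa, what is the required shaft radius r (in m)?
Model: a solid circular shaft in torsion, so tau_max = (2·T) / (π·r^3).
Solve for r: r = ((2·T) / (π·tau_max))^(1/3).
Convert to SI units:
  tau_max = 13.85 MPa = 1.385 × 10⁷ Pa
Substitute:
  r = ((2 × 3740) / (π × (1.385 × 10⁷)))^(1/3)
  r = 0.0556 m
Final answer: r = 0.0556 m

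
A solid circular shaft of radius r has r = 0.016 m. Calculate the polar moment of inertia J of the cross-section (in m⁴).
Model: a solid circular shaft of radius r, so J = (π·r^4) / 2.
Substitute:
  J = (π × 0.016^4) / 2
  J = 1.029 × 10⁻⁷ m⁴
Final answer: J = 1.029 × 10⁻⁷ m⁴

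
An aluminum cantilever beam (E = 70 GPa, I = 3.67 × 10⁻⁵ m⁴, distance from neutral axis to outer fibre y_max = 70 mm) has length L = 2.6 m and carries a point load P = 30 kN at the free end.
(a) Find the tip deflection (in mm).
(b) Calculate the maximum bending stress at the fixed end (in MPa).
(a) Tip deflection of a cantilever with an end point load: δ = P·L^3 / (3·E·I). Convert P = 30 kN = 30000 N, E = 70 GPa = 7 × 10¹⁰ Pa.
  δ = (30000 × 2.6^3) / (3 × (7 × 10¹⁰) × (3.67 × 10⁻⁵)) = 0.06842 m = 68.42 mm
(b) Maximum bending moment at the fixed end: M = P·L = 30000 × 2.6 = 78000 N·m. Convert y_max = 70 mm = 0.07 m.
  σ = M·y_max / I = (78000 × 0.07) / (3.67 × 10⁻⁵) = 1.488 × 10⁸ Pa = 148.8 MPa
Final answer: (a) δ = 68.42 mm, (b) σ = 148.8 MPa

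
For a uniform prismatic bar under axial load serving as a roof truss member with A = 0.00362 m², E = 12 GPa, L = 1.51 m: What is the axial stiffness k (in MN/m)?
Model: a uniform prismatic bar under axial load, so k = (A·E) / L.
Convert to SI units:
  E = 12 GPa = 1.2 × 10¹⁰ Pa
Substitute:
  k = (0.00362 × (1.2 × 10¹⁰)) / 1.51
  k = 2.877 × 10⁷ N/m
Convert: k = 2.877 × 10⁷ N/m = 28.77 MN/m
Final answer: k = 28.77 MN/m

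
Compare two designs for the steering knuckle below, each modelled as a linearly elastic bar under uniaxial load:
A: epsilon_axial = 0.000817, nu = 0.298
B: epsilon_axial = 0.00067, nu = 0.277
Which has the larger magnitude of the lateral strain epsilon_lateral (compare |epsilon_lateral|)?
Model: a linearly elastic bar under uniaxial load, so epsilon_lateral = -nu·epsilon_axial (SI units).
  A: epsilon_lateral = -(0.298 × 0.000817) = -0.0002435
  B: epsilon_lateral = -(0.277 × 0.00067) = -0.0001856
|epsilon_lateral|: A = 0.0002435, B = 0.0001856, so A is larger in magnitude.
Final answer: A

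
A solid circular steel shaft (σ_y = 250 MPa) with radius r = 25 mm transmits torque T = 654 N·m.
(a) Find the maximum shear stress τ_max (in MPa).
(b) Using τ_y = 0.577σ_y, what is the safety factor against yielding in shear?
(a) For a solid circular shaft, τ_max = T·r/J with J = π·r^4/2, i.e. τ_max = 2·T / (π·r^3). Convert r = 25 mm = 0.025 m.
  τ_max = (2 × 654) / (π × 0.025^3) = 2.665 × 10⁷ Pa = 26.65 MPa
(b) τ_y = 0.577 × 250 = 144.25 MPa
  SF = τ_y/τ_max = 144.25 / 26.65 = 5.413
Final answer: (a) τ_max = 26.65 MPa, (b) SF = 5.413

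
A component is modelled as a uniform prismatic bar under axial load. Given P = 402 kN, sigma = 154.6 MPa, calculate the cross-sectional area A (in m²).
Model: a uniform prismatic bar under axial load, so sigma = P / A.
Solve for A: A = P / sigma.
Convert to SI units:
  P = 402 kN = 402000 N
  sigma = 154.6 MPa = 1.546 × 10⁸ Pa
Substitute:
  A = 402000 / (1.546 × 10⁸)
  A = 0.0026 m²
Final answer: A = 0.0026 m²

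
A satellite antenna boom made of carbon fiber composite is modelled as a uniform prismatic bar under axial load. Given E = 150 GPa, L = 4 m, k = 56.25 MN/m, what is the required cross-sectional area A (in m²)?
Model: a uniform prismatic bar under axial load, so k = (A·E) / L.
Solve for A: A = (k·L) / E.
Convert to SI units:
  E = 150 GPa = 1.5 × 10¹¹ Pa
  k = 56.25 MN/m = 5.625 × 10⁷ N/m
Substitute:
  A = ((5.625 × 10⁷) × 4) / (1.5 × 10¹¹)
  A = 0.0015 m²
Final answer: A = 0.0015 m²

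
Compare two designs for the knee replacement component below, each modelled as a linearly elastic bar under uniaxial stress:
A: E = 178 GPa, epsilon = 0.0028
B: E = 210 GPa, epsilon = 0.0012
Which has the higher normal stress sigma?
Model: a linearly elastic bar under uniaxial stress, so sigma = E·epsilon (SI units).
  A: sigma = (1.78 × 10¹¹) × 0.0028 = 4.984 × 10⁸ Pa = 498.4 MPa
  B: sigma = (2.1 × 10¹¹) × 0.0012 = 2.52 × 10⁸ Pa = 252 MPa
498.4 MPa > 252 MPa, so A is larger.
Final answer: A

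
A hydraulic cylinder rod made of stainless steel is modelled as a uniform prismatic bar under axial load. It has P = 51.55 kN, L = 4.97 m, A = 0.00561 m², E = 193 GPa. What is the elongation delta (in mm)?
Model: a uniform prismatic bar under axial load, so delta = (P·L) / (A·E).
Convert to SI units:
  P = 51.55 kN = 51550 N
  E = 193 GPa = 1.93 × 10¹¹ Pa
Substitute:
  delta = (51550 × 4.97) / (0.00561 × (1.93 × 10¹¹))
  delta = 0.0002366 m
Convert: delta = 0.0002366 m = 0.2366 mm
Final answer: delta = 0.2366 mm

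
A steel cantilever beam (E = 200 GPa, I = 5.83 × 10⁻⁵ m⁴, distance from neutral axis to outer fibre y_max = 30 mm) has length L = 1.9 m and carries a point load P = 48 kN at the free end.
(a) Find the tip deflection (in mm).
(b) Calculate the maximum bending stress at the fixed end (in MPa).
(a) Tip deflection of a cantilever with an end point load: δ = P·L^3 / (3·E·I). Convert P = 48 kN = 48000 N, E = 200 GPa = 2 × 10¹¹ Pa.
  δ = (48000 × 1.9^3) / (3 × (2 × 10¹¹) × (5.83 × 10⁻⁵)) = 0.009412 m = 9.412 mm
(b) Maximum bending moment at the fixed end: M = P·L = 48000 × 1.9 = 91200 N·m. Convert y_max = 30 mm = 0.03 m.
  σ = M·y_max / I = (91200 × 0.03) / (5.83 × 10⁻⁵) = 4.693 × 10⁷ Pa = 46.93 MPa
Final answer: (a) δ = 9.412 mm, (b) σ = 46.93 MPa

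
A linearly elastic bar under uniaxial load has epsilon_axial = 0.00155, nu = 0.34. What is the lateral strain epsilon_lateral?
Model: a linearly elastic bar under uniaxial load, so epsilon_lateral = -nu·epsilon_axial.
Substitute:
  epsilon_lateral = -(0.34 × 0.00155)
  epsilon_lateral = -0.000527
Final answer: epsilon_lateral = -0.000527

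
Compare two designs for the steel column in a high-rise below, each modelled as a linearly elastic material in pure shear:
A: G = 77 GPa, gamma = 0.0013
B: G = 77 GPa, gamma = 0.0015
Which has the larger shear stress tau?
Model: a linearly elastic material in pure shear, so tau = G·gamma (SI units).
  A: tau = (7.7 × 10¹⁰) × 0.0013 = 1.001 × 10⁸ Pa = 100.1 MPa
  B: tau = (7.7 × 10¹⁰) × 0.0015 = 1.155 × 10⁸ Pa = 115.5 MPa
115.5 MPa > 100.1 MPa, so B is larger.
Final answer: B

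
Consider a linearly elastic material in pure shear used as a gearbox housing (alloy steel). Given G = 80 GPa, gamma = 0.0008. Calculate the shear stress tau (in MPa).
Model: a linearly elastic material in pure shear, so tau = G·gamma.
Convert to SI units:
  G = 80 GPa = 8 × 10¹⁰ Pa
Substitute:
  tau = (8 × 10¹⁰) × 0.0008
  tau = 6.4 × 10⁷ Pa
Convert: tau = 6.4 × 10⁷ Pa = 64 MPa
Final answer: tau = 64 MPa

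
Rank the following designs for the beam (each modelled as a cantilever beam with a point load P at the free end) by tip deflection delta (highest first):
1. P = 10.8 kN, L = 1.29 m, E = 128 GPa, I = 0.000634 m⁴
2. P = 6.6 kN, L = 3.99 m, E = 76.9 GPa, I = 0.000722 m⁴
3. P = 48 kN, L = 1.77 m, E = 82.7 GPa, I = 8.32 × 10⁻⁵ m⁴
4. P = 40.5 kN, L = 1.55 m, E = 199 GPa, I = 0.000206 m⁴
Model: a cantilever beam with a point load P at the free end, so delta = (P·L^3) / (3·E·I) (SI units).
  Case 1: delta = (10800 × 1.29^3) / (3 × (1.28 × 10¹¹) × 0.000634) = 9.523 × 10⁻⁵ m = 0.09523 mm
  Case 2: delta = (6600 × 3.99^3) / (3 × (7.69 × 10¹⁰) × 0.000722) = 0.002517 m = 2.517 mm
  Case 3: delta = (48000 × 1.77^3) / (3 × (8.27 × 10¹⁰) × (8.32 × 10⁻⁵)) = 0.01289 m = 12.89 mm
  Case 4: delta = (40500 × 1.55^3) / (3 × (1.99 × 10¹¹) × 0.000206) = 0.001226 m = 1.226 mm
Ordering: 12.89 mm (case 3) > 2.517 mm (case 2) > 1.226 mm (case 4) > 0.09523 mm (case 1)
Final answer: 3, 2, 4, 1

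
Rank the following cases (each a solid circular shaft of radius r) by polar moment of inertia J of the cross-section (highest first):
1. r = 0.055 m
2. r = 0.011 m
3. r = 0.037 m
Model: a solid circular shaft of radius r, so J = (π·r^4) / 2 (SI units).
  Case 1: J = (π × 0.055^4) / 2 = 1.437 × 10⁻⁵ m⁴
  Case 2: J = (π × 0.011^4) / 2 = 2.3 × 10⁻⁸ m⁴
  Case 3: J = (π × 0.037^4) / 2 = 2.944 × 10⁻⁶ m⁴
Ordering: 1.437 × 10⁻⁵ m⁴ (case 1) > 2.944 × 10⁻⁶ m⁴ (case 3) > 2.3 × 10⁻⁸ m⁴ (case 2)
Final answer: 1, 3, 2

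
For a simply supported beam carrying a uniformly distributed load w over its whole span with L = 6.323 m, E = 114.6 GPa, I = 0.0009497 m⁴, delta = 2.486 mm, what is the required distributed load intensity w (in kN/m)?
Model: a simply supported beam carrying a uniformly distributed load w over its whole span, so delta = (5·w·L^4) / (384·E·I).
Solve for w: w = (384·delta·E·I) / (5·L^4).
Convert to SI units:
  E = 114.6 GPa = 1.146 × 10¹¹ Pa
  delta = 2.486 mm = 0.002486 m
Substitute:
  w = (384 × 0.002486 × (1.146 × 10¹¹) × 0.0009497) / (5 × 6.323^4)
  w = 13000 N/m
Convert: w = 13000 N/m = 13 kN/m
Final answer: w = 13 kN/m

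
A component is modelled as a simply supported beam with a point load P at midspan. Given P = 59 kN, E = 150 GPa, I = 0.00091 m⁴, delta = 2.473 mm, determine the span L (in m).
Model: a simply supported beam with a point load P at midspan, so delta = (P·L^3) / (48·E·I).
Solve for L: L = ((48·delta·E·I) / P)^(1/3).
Convert to SI units:
  P = 59 kN = 59000 N
  E = 150 GPa = 1.5 × 10¹¹ Pa
  delta = 2.473 mm = 0.002473 m
Substitute:
  L = ((48 × 0.002473 × (1.5 × 10¹¹) × 0.00091) / 59000)^(1/3)
  L = 6.5 m
Final answer: L = 6.5 m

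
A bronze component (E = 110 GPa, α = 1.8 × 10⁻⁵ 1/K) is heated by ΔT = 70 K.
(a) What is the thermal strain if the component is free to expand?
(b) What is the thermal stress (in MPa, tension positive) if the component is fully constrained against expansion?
(a) Free thermal strain ε_th = α·ΔT = (1.8 × 10⁻⁵) × 70 = 0.00126
(b) Fully constrained, the expansion is suppressed, so σ = -E·α·ΔT. Convert E = 110 GPa = 1.1 × 10¹¹ Pa.
  σ = -(1.1 × 10¹¹) × (1.8 × 10⁻⁵) × 70 = -1.386 × 10⁸ Pa = -138.6 MPa (compressive)
Final answer: (a) ε_th = 0.00126, (b) σ = -138.6 MPa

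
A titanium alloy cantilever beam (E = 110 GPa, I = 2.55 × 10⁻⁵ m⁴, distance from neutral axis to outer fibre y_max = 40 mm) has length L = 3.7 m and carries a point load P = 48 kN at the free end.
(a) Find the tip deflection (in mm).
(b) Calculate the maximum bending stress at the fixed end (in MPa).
(a) Tip deflection of a cantilever with an end point load: δ = P·L^3 / (3·E·I). Convert P = 48 kN = 48000 N, E = 110 GPa = 1.1 × 10¹¹ Pa.
  δ = (48000 × 3.7^3) / (3 × (1.1 × 10¹¹) × (2.55 × 10⁻⁵)) = 0.2889 m = 288.9 mm
(b) Maximum bending moment at the fixed end: M = P·L = 48000 × 3.7 = 177600 N·m. Convert y_max = 40 mm = 0.04 m.
  σ = M·y_max / I = (177600 × 0.04) / (2.55 × 10⁻⁵) = 2.786 × 10⁸ Pa = 278.6 MPa
Final answer: (a) δ = 288.9 mm, (b) σ = 278.6 MPa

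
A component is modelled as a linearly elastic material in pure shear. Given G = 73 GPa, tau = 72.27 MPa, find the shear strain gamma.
Model: a linearly elastic material in pure shear, so tau = G·gamma.
Solve for gamma: gamma = tau / G.
Convert to SI units:
  G = 73 GPa = 7.3 × 10¹⁰ Pa
  tau = 72.27 MPa = 7.227 × 10⁷ Pa
Substitute:
  gamma = (7.227 × 10⁷) / (7.3 × 10¹⁰)
  gamma = 0.00099
Final answer: gamma = 0.00099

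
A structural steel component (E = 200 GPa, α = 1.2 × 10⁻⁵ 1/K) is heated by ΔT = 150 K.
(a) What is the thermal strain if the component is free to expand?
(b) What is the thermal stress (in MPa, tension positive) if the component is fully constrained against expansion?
(a) Free thermal strain ε_th = α·ΔT = (1.2 × 10⁻⁵) × 150 = 0.0018
(b) Fully constrained, the expansion is suppressed, so σ = -E·α·ΔT. Convert E = 200 GPa = 2 × 10¹¹ Pa.
  σ = -(2 × 10¹¹) × (1.2 × 10⁻⁵) × 150 = -3.6 × 10⁸ Pa = -360 MPa (compressive)
Final answer: (a) ε_th = 0.0018, (b) σ = -360 MPa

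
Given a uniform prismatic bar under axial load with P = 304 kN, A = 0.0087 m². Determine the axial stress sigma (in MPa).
Model: a uniform prismatic bar under axial load, so sigma = P / A.
Convert to SI units:
  P = 304 kN = 304000 N
Substitute:
  sigma = 304000 / 0.0087
  sigma = 3.494 × 10⁷ Pa
Convert: sigma = 3.494 × 10⁷ Pa = 34.94 MPa
Final answer: sigma = 34.94 MPa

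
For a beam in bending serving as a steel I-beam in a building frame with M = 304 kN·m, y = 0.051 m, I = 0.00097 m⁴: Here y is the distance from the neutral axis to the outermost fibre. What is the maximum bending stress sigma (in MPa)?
Model: a beam in bending, so sigma = (M·y) / I.
Convert to SI units:
  M = 304 kN·m = 304000 N·m
Substitute:
  sigma = (304000 × 0.051) / 0.00097
  sigma = 1.598 × 10⁷ Pa
Convert: sigma = 1.598 × 10⁷ Pa = 15.98 MPa
Final answer: sigma = 15.98 MPa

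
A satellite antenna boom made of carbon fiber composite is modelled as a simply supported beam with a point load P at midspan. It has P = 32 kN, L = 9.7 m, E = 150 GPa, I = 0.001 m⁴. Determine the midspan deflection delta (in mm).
Model: a simply supported beam with a point load P at midspan, so delta = (P·L^3) / (48·E·I).
Convert to SI units:
  P = 32 kN = 32000 N
  E = 150 GPa = 1.5 × 10¹¹ Pa
Substitute:
  delta = (32000 × 9.7^3) / (48 × (1.5 × 10¹¹) × 0.001)
  delta = 0.004056 m
Convert: delta = 0.004056 m = 4.056 mm
Final answer: delta = 4.056 mm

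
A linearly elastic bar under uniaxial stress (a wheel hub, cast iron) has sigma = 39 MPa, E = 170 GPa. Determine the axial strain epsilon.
Model: a linearly elastic bar under uniaxial stress, so epsilon = sigma / E.
Convert to SI units:
  sigma = 39 MPa = 3.9 × 10⁷ Pa
  E = 170 GPa = 1.7 × 10¹¹ Pa
Substitute:
  epsilon = (3.9 × 10⁷) / (1.7 × 10¹¹)
  epsilon = 0.0002294
Final answer: epsilon = 0.0002294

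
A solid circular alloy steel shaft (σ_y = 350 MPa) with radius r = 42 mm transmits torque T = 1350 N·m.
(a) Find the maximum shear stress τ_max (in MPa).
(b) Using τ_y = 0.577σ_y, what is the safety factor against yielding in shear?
(a) For a solid circular shaft, τ_max = T·r/J with J = π·r^4/2, i.e. τ_max = 2·T / (π·r^3). Convert r = 42 mm = 0.042 m.
  τ_max = (2 × 1350) / (π × 0.042^3) = 1.16 × 10⁷ Pa = 11.6 MPa
(b) τ_y = 0.577 × 350 = 201.95 MPa
  SF = τ_y/τ_max = 201.95 / 11.6 = 17.41
Final answer: (a) τ_max = 11.6 MPa, (b) SF = 17.41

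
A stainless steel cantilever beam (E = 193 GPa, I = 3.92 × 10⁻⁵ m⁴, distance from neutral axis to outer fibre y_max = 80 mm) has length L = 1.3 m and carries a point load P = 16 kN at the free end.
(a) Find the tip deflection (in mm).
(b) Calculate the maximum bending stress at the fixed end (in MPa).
(a) Tip deflection of a cantilever with an end point load: δ = P·L^3 / (3·E·I). Convert P = 16 kN = 16000 N, E = 193 GPa = 1.93 × 10¹¹ Pa.
  δ = (16000 × 1.3^3) / (3 × (1.93 × 10¹¹) × (3.92 × 10⁻⁵)) = 0.001549 m = 1.549 mm
(b) Maximum bending moment at the fixed end: M = P·L = 16000 × 1.3 = 20800 N·m. Convert y_max = 80 mm = 0.08 m.
  σ = M·y_max / I = (20800 × 0.08) / (3.92 × 10⁻⁵) = 4.245 × 10⁷ Pa = 42.45 MPa
Final answer: (a) δ = 1.549 mm, (b) σ = 42.45 MPa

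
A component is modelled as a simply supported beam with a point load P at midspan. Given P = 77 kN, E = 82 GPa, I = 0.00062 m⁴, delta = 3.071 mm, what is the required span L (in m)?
Model: a simply supported beam with a point load P at midspan, so delta = (P·L^3) / (48·E·I).
Solve for L: L = ((48·delta·E·I) / P)^(1/3).
Convert to SI units:
  P = 77 kN = 77000 N
  E = 82 GPa = 8.2 × 10¹⁰ Pa
  delta = 3.071 mm = 0.003071 m
Substitute:
  L = ((48 × 0.003071 × (8.2 × 10¹⁰) × 0.00062) / 77000)^(1/3)
  L = 4.6 m
Final answer: L = 4.6 m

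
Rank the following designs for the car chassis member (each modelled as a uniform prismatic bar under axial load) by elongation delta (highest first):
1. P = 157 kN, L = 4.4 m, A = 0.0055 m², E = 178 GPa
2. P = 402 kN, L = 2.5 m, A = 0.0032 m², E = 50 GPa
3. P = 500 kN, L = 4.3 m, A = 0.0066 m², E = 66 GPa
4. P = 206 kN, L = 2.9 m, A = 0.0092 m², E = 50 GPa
Model: a uniform prismatic bar under axial load, so delta = (P·L) / (A·E) (SI units).
  Case 1: delta = (157000 × 4.4) / (0.0055 × (1.78 × 10¹¹)) = 0.0007056 m = 0.7056 mm
  Case 2: delta = (402000 × 2.5) / (0.0032 × (5 × 10¹⁰)) = 0.006281 m = 6.281 mm
  Case 3: delta = (500000 × 4.3) / (0.0066 × (6.6 × 10¹⁰)) = 0.004936 m = 4.936 mm
  Case 4: delta = (206000 × 2.9) / (0.0092 × (5 × 10¹⁰)) = 0.001299 m = 1.299 mm
Ordering: 6.281 mm (case 2) > 4.936 mm (case 3) > 1.299 mm (case 4) > 0.7056 mm (case 1)
Final answer: 2, 3, 4, 1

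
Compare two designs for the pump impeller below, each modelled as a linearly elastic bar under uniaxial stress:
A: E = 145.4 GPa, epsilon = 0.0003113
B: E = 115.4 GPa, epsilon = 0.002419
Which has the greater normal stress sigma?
Model: a linearly elastic bar under uniaxial stress, so sigma = E·epsilon (SI units).
  A: sigma = (1.454 × 10¹¹) × 0.0003113 = 4.526 × 10⁷ Pa = 45.26 MPa
  B: sigma = (1.154 × 10¹¹) × 0.002419 = 2.792 × 10⁸ Pa = 279.2 MPa
279.2 MPa > 45.26 MPa, so B is larger.
Final answer: B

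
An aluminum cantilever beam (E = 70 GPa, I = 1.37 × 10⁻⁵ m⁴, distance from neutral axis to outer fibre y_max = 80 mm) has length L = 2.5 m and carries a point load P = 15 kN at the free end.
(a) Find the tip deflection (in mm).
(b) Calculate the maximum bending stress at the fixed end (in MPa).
(a) Tip deflection of a cantilever with an end point load: δ = P·L^3 / (3·E·I). Convert P = 15 kN = 15000 N, E = 70 GPa = 7 × 10¹⁰ Pa.
  δ = (15000 × 2.5^3) / (3 × (7 × 10¹⁰) × (1.37 × 10⁻⁵)) = 0.08147 m = 81.47 mm
(b) Maximum bending moment at the fixed end: M = P·L = 15000 × 2.5 = 37500 N·m. Convert y_max = 80 mm = 0.08 m.
  σ = M·y_max / I = (37500 × 0.08) / (1.37 × 10⁻⁵) = 2.19 × 10⁸ Pa = 219 MPa
Final answer: (a) δ = 81.47 mm, (b) σ = 219 MPa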